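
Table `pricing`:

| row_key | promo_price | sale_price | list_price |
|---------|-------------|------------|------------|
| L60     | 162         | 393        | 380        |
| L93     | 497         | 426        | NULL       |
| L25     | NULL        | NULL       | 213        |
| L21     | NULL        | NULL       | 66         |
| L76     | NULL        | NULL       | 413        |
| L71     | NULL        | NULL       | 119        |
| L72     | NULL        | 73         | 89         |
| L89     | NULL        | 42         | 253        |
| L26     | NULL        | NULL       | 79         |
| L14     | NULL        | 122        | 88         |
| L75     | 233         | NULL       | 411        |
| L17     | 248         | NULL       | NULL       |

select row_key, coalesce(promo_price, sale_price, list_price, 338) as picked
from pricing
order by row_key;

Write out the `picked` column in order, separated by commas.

row_key=L14: promo_price=NULL, sale_price=122 → 122
row_key=L17: promo_price=248 → 248
row_key=L21: promo_price=NULL, sale_price=NULL, list_price=66 → 66
row_key=L25: promo_price=NULL, sale_price=NULL, list_price=213 → 213
row_key=L26: promo_price=NULL, sale_price=NULL, list_price=79 → 79
row_key=L60: promo_price=162 → 162
row_key=L71: promo_price=NULL, sale_price=NULL, list_price=119 → 119
row_key=L72: promo_price=NULL, sale_price=73 → 73
row_key=L75: promo_price=233 → 233
row_key=L76: promo_price=NULL, sale_price=NULL, list_price=413 → 413
row_key=L89: promo_price=NULL, sale_price=42 → 42
row_key=L93: promo_price=497 → 497

122, 248, 66, 213, 79, 162, 119, 73, 233, 413, 42, 497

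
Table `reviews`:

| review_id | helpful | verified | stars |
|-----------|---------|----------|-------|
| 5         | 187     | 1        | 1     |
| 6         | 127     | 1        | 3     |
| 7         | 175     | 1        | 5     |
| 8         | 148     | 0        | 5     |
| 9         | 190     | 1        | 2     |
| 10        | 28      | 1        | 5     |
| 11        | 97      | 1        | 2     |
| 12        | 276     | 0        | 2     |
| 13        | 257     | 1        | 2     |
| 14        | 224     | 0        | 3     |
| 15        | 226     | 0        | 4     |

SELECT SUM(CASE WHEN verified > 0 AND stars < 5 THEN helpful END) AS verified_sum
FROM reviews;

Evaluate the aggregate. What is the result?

review_id=5: ✓ → 187
review_id=6: ✓ → 127
review_id=7: ✗
review_id=8: ✗
review_id=9: ✓ → 190
review_id=10: ✗
review_id=11: ✓ → 97
review_id=12: ✗
review_id=13: ✓ → 257
review_id=14: ✗
review_id=15: ✗
verified_sum = 187 + 127 + 190 + 97 + 257 = 858

858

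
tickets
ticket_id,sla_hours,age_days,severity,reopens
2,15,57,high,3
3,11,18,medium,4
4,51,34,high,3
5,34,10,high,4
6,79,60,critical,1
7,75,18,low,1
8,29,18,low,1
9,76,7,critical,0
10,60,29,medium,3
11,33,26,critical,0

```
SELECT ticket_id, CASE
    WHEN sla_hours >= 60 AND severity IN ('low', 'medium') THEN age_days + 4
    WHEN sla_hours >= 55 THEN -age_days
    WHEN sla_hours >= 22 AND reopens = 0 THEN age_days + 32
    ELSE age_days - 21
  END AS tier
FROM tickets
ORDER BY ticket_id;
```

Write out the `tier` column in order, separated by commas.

36, -3, 13, -11, -60, 22, -3, -7, 33, 58

ticket_id=2: ELSE → 36
ticket_id=3: ELSE → -3
ticket_id=4: ELSE → 13
ticket_id=5: ELSE → -11
ticket_id=6: sla_hours >= 55 → -60
ticket_id=7: sla_hours >= 60 AND severity IN ('low', 'medium') → 22
ticket_id=8: ELSE → -3
ticket_id=9: sla_hours >= 55 → -7
ticket_id=10: sla_hours >= 60 AND severity IN ('low', 'medium') → 33
ticket_id=11: sla_hours >= 22 AND reopens = 0 → 58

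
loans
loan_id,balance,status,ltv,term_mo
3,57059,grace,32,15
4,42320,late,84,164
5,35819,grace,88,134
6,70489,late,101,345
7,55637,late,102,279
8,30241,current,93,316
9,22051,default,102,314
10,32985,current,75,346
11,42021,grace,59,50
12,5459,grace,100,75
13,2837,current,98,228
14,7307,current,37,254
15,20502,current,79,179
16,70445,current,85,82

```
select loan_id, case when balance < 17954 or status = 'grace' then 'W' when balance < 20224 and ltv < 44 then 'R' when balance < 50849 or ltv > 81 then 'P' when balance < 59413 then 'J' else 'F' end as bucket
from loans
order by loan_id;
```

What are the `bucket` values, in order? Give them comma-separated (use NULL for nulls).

loan_id=3: balance < 17954 or status = 'grace' → W
loan_id=4: balance < 50849 or ltv > 81 → P
loan_id=5: balance < 17954 or status = 'grace' → W
loan_id=6: balance < 50849 or ltv > 81 → P
loan_id=7: balance < 50849 or ltv > 81 → P
loan_id=8: balance < 50849 or ltv > 81 → P
loan_id=9: balance < 50849 or ltv > 81 → P
loan_id=10: balance < 50849 or ltv > 81 → P
loan_id=11: balance < 17954 or status = 'grace' → W
loan_id=12: balance < 17954 or status = 'grace' → W
loan_id=13: balance < 17954 or status = 'grace' → W
loan_id=14: balance < 17954 or status = 'grace' → W
loan_id=15: balance < 50849 or ltv > 81 → P
loan_id=16: balance < 50849 or ltv > 81 → P

W, P, W, P, P, P, P, P, W, W, W, W, P, P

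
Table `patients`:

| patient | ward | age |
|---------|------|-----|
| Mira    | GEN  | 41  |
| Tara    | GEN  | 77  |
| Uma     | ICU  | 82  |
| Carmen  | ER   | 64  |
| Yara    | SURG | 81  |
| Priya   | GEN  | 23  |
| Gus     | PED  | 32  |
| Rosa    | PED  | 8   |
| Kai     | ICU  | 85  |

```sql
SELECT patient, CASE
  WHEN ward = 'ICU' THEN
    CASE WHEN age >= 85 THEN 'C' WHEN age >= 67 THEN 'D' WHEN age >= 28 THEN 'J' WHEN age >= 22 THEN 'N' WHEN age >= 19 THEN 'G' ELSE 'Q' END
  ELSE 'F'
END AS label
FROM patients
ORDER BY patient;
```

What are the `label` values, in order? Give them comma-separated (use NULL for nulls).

patient=Carmen: ward='ER' → outer ELSE → F
patient=Gus: ward='PED' → outer ELSE → F
patient=Kai: ward='ICU' → inner[age >= 85] → C
patient=Mira: ward='GEN' → outer ELSE → F
patient=Priya: ward='GEN' → outer ELSE → F
patient=Rosa: ward='PED' → outer ELSE → F
patient=Tara: ward='GEN' → outer ELSE → F
patient=Uma: ward='ICU' → inner[age >= 67] → D
patient=Yara: ward='SURG' → outer ELSE → F

F, F, C, F, F, F, F, D, F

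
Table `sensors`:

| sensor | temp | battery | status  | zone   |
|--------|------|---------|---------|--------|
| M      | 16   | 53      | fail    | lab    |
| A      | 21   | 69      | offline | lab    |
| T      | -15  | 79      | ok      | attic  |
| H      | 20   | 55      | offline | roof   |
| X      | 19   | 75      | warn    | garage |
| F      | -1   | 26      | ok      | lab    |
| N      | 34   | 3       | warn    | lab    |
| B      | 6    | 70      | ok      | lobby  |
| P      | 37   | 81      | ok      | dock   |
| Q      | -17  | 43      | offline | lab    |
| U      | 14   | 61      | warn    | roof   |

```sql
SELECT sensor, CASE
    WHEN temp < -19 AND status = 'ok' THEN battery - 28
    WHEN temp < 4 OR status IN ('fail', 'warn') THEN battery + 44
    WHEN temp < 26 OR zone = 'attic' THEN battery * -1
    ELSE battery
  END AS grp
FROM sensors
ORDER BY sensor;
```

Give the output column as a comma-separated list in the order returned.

sensor=A: temp < 26 OR zone = 'attic' → -69
sensor=B: temp < 26 OR zone = 'attic' → -70
sensor=F: temp < 4 OR status IN ('fail', 'warn') → 70
sensor=H: temp < 26 OR zone = 'attic' → -55
sensor=M: temp < 4 OR status IN ('fail', 'warn') → 97
sensor=N: temp < 4 OR status IN ('fail', 'warn') → 47
sensor=P: ELSE → 81
sensor=Q: temp < 4 OR status IN ('fail', 'warn') → 87
sensor=T: temp < 4 OR status IN ('fail', 'warn') → 123
sensor=U: temp < 4 OR status IN ('fail', 'warn') → 105
sensor=X: temp < 4 OR status IN ('fail', 'warn') → 119

-69, -70, 70, -55, 97, 47, 81, 87, 123, 105, 119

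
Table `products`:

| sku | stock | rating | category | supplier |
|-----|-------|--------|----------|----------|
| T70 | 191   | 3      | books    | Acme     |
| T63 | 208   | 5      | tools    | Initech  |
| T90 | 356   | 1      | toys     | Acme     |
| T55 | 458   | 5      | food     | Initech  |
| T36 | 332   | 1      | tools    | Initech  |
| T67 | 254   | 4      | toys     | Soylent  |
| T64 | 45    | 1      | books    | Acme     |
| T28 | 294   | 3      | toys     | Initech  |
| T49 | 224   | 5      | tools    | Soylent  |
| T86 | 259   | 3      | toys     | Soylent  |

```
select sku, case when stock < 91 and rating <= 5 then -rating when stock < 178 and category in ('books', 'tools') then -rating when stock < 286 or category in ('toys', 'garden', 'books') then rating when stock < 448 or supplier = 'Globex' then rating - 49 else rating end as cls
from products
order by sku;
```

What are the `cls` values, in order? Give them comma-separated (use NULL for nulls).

sku=T28: stock < 286 or category in ('toys', 'garden', 'books') → 3
sku=T36: stock < 448 or supplier = 'Globex' → -48
sku=T49: stock < 286 or category in ('toys', 'garden', 'books') → 5
sku=T55: ELSE → 5
sku=T63: stock < 286 or category in ('toys', 'garden', 'books') → 5
sku=T64: stock < 91 and rating <= 5 → -1
sku=T67: stock < 286 or category in ('toys', 'garden', 'books') → 4
sku=T70: stock < 286 or category in ('toys', 'garden', 'books') → 3
sku=T86: stock < 286 or category in ('toys', 'garden', 'books') → 3
sku=T90: stock < 286 or category in ('toys', 'garden', 'books') → 1

3, -48, 5, 5, 5, -1, 4, 3, 3, 1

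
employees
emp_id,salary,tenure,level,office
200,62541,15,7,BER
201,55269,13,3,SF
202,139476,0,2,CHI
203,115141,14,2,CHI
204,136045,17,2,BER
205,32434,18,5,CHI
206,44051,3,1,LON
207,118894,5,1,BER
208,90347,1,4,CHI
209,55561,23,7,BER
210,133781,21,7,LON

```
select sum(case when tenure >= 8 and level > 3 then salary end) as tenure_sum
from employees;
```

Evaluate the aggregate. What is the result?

284317

emp_id=200: ✓ → 62541
emp_id=201: ✗
emp_id=202: ✗
emp_id=203: ✗
emp_id=204: ✗
emp_id=205: ✓ → 32434
emp_id=206: ✗
emp_id=207: ✗
emp_id=208: ✗
emp_id=209: ✓ → 55561
emp_id=210: ✓ → 133781
tenure_sum = 62541 + 32434 + 55561 + 133781 = 284317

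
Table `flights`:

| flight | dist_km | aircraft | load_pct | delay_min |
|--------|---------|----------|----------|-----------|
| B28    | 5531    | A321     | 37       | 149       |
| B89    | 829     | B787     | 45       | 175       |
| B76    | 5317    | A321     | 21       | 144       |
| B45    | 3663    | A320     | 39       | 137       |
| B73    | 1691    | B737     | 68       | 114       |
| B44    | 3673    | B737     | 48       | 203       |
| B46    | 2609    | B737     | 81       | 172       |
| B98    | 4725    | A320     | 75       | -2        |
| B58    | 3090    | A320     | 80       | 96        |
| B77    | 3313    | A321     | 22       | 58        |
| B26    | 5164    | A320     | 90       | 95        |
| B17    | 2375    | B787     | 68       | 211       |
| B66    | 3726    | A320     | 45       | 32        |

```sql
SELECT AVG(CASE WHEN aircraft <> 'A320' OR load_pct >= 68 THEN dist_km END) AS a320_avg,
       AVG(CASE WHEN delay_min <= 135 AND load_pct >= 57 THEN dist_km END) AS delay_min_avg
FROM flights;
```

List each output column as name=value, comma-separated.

[a320_avg: aircraft <> 'A320' OR load_pct >= 68]
flight=B28: ✓ → 5531
flight=B89: ✓ → 829
flight=B76: ✓ → 5317
flight=B45: ✗
flight=B73: ✓ → 1691
flight=B44: ✓ → 3673
flight=B46: ✓ → 2609
flight=B98: ✓ → 4725
flight=B58: ✓ → 3090
flight=B77: ✓ → 3313
flight=B26: ✓ → 5164
flight=B17: ✓ → 2375
flight=B66: ✗
a320_avg = (5531 + 829 + 5317 + 1691 + 3673 + 2609 + 4725 + 3090 + 3313 + 5164 + 2375) / 11 = 3483.3636363636
—
[delay_min_avg: delay_min <= 135 AND load_pct >= 57]
flight=B28: ✗
flight=B89: ✗
flight=B76: ✗
flight=B45: ✗
flight=B73: ✓ → 1691
flight=B44: ✗
flight=B46: ✗
flight=B98: ✓ → 4725
flight=B58: ✓ → 3090
flight=B77: ✗
flight=B26: ✓ → 5164
flight=B17: ✗
flight=B66: ✗
delay_min_avg = (1691 + 4725 + 3090 + 5164) / 4 = 3667.5

a320_avg=3483.3636363636, delay_min_avg=3667.5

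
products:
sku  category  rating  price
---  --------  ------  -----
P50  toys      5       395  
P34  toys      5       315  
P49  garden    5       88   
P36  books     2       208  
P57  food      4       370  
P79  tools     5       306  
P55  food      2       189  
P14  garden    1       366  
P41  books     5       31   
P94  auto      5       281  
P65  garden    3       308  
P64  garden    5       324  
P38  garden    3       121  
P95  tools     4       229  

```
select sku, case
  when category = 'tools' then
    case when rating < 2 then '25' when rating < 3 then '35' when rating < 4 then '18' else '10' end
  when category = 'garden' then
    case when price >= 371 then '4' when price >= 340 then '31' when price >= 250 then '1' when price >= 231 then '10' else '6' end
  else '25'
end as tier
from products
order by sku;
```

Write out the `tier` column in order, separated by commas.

31, 25, 25, 6, 25, 6, 25, 25, 25, 1, 1, 10, 25, 10

sku=P14: category='garden' → inner[price >= 340] → 31
sku=P34: category='toys' → outer ELSE → 25
sku=P36: category='books' → outer ELSE → 25
sku=P38: category='garden' → inner[ELSE] → 6
sku=P41: category='books' → outer ELSE → 25
sku=P49: category='garden' → inner[ELSE] → 6
sku=P50: category='toys' → outer ELSE → 25
sku=P55: category='food' → outer ELSE → 25
sku=P57: category='food' → outer ELSE → 25
sku=P64: category='garden' → inner[price >= 250] → 1
sku=P65: category='garden' → inner[price >= 250] → 1
sku=P79: category='tools' → inner[ELSE] → 10
sku=P94: category='auto' → outer ELSE → 25
sku=P95: category='tools' → inner[ELSE] → 10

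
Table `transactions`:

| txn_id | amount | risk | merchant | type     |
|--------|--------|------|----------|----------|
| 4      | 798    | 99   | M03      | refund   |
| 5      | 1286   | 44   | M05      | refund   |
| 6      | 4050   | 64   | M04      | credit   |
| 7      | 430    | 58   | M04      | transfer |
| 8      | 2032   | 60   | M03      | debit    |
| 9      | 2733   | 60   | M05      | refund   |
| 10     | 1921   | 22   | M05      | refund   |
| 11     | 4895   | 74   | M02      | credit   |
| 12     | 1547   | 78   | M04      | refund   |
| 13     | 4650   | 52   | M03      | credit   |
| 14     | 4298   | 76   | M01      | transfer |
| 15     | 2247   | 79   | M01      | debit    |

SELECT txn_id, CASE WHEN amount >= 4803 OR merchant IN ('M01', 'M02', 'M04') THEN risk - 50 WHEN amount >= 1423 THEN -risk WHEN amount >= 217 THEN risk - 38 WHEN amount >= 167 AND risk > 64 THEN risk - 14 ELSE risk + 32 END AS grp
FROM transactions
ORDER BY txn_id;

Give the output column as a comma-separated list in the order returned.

61, 6, 14, 8, -60, -60, -22, 24, 28, -52, 26, 29

txn_id=4: amount >= 217 → 61
txn_id=5: amount >= 217 → 6
txn_id=6: amount >= 4803 OR merchant IN ('M01', 'M02', 'M04') → 14
txn_id=7: amount >= 4803 OR merchant IN ('M01', 'M02', 'M04') → 8
txn_id=8: amount >= 1423 → -60
txn_id=9: amount >= 1423 → -60
txn_id=10: amount >= 1423 → -22
txn_id=11: amount >= 4803 OR merchant IN ('M01', 'M02', 'M04') → 24
txn_id=12: amount >= 4803 OR merchant IN ('M01', 'M02', 'M04') → 28
txn_id=13: amount >= 1423 → -52
txn_id=14: amount >= 4803 OR merchant IN ('M01', 'M02', 'M04') → 26
txn_id=15: amount >= 4803 OR merchant IN ('M01', 'M02', 'M04') → 29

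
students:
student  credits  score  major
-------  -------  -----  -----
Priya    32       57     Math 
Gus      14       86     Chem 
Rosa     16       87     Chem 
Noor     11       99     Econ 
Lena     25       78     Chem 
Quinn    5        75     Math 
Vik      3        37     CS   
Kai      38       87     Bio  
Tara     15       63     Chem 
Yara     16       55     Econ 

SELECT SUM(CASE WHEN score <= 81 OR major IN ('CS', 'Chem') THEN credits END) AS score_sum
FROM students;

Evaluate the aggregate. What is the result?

126

student=Priya: ✓ → 32
student=Gus: ✓ → 14
student=Rosa: ✓ → 16
student=Noor: ✗
student=Lena: ✓ → 25
student=Quinn: ✓ → 5
student=Vik: ✓ → 3
student=Kai: ✗
student=Tara: ✓ → 15
student=Yara: ✓ → 16
score_sum = 32 + 14 + 16 + 25 + 5 + 3 + 15 + 16 = 126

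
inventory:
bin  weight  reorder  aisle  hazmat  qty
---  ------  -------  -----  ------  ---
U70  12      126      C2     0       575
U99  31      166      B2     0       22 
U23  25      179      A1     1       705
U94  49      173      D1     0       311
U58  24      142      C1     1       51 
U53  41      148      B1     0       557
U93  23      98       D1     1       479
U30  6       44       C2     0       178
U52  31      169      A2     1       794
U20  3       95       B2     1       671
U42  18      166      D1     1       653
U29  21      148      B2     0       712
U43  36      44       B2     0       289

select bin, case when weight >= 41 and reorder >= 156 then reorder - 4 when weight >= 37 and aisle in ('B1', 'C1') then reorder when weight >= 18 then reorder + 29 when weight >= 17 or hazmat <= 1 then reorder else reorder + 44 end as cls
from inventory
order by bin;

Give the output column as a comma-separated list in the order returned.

95, 208, 177, 44, 195, 73, 198, 148, 171, 126, 127, 169, 195

bin=U20: weight >= 17 or hazmat <= 1 → 95
bin=U23: weight >= 18 → 208
bin=U29: weight >= 18 → 177
bin=U30: weight >= 17 or hazmat <= 1 → 44
bin=U42: weight >= 18 → 195
bin=U43: weight >= 18 → 73
bin=U52: weight >= 18 → 198
bin=U53: weight >= 37 and aisle in ('B1', 'C1') → 148
bin=U58: weight >= 18 → 171
bin=U70: weight >= 17 or hazmat <= 1 → 126
bin=U93: weight >= 18 → 127
bin=U94: weight >= 41 and reorder >= 156 → 169
bin=U99: weight >= 18 → 195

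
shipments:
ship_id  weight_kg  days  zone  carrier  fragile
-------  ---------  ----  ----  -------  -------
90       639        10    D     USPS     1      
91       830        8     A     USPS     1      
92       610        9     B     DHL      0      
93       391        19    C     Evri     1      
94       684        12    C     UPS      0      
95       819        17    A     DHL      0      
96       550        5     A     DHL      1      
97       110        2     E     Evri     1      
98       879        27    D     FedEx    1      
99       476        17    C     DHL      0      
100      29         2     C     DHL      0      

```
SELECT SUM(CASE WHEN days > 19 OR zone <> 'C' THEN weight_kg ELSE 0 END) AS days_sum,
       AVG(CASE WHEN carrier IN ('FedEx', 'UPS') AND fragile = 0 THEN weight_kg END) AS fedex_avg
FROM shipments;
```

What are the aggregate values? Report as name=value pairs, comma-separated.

days_sum=4437, fedex_avg=684

[days_sum: days > 19 OR zone <> 'C']
ship_id=90: ✓ → 639
ship_id=91: ✓ → 830
ship_id=92: ✓ → 610
ship_id=93: ✗
ship_id=94: ✗
ship_id=95: ✓ → 819
ship_id=96: ✓ → 550
ship_id=97: ✓ → 110
ship_id=98: ✓ → 879
ship_id=99: ✗
ship_id=100: ✗
days_sum = 639 + 830 + 610 + 819 + 550 + 110 + 879 = 4437
—
[fedex_avg: carrier IN ('FedEx', 'UPS') AND fragile = 0]
ship_id=90: ✗
ship_id=91: ✗
ship_id=92: ✗
ship_id=93: ✗
ship_id=94: ✓ → 684
ship_id=95: ✗
ship_id=96: ✗
ship_id=97: ✗
ship_id=98: ✗
ship_id=99: ✗
ship_id=100: ✗
fedex_avg = 684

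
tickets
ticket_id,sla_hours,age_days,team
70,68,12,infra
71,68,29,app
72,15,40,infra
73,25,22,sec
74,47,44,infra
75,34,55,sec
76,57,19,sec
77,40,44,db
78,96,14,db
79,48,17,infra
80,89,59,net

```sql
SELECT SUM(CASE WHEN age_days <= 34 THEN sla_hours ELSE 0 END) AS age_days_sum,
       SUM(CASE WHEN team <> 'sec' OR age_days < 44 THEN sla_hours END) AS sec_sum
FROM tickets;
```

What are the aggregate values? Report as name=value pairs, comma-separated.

age_days_sum=362, sec_sum=553

[age_days_sum: age_days <= 34]
ticket_id=70: ✓ → 68
ticket_id=71: ✓ → 68
ticket_id=72: ✗
ticket_id=73: ✓ → 25
ticket_id=74: ✗
ticket_id=75: ✗
ticket_id=76: ✓ → 57
ticket_id=77: ✗
ticket_id=78: ✓ → 96
ticket_id=79: ✓ → 48
ticket_id=80: ✗
age_days_sum = 68 + 68 + 25 + 57 + 96 + 48 = 362
—
[sec_sum: team <> 'sec' OR age_days < 44]
ticket_id=70: ✓ → 68
ticket_id=71: ✓ → 68
ticket_id=72: ✓ → 15
ticket_id=73: ✓ → 25
ticket_id=74: ✓ → 47
ticket_id=75: ✗
ticket_id=76: ✓ → 57
ticket_id=77: ✓ → 40
ticket_id=78: ✓ → 96
ticket_id=79: ✓ → 48
ticket_id=80: ✓ → 89
sec_sum = 68 + 68 + 15 + 25 + 47 + 57 + 40 + 96 + 48 + 89 = 553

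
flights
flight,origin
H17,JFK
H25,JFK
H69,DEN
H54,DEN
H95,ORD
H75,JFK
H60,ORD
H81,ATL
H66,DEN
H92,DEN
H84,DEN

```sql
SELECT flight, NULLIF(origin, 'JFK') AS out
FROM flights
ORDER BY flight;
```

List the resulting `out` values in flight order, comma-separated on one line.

NULL, NULL, DEN, ORD, DEN, DEN, NULL, ATL, DEN, DEN, ORD

flight=H17: origin=JFK vs JFK: equal → NULL
flight=H25: origin=JFK vs JFK: equal → NULL
flight=H54: origin=DEN vs JFK: differ → DEN
flight=H60: origin=ORD vs JFK: differ → ORD
flight=H66: origin=DEN vs JFK: differ → DEN
flight=H69: origin=DEN vs JFK: differ → DEN
flight=H75: origin=JFK vs JFK: equal → NULL
flight=H81: origin=ATL vs JFK: differ → ATL
flight=H84: origin=DEN vs JFK: differ → DEN
flight=H92: origin=DEN vs JFK: differ → DEN
flight=H95: origin=ORD vs JFK: differ → ORD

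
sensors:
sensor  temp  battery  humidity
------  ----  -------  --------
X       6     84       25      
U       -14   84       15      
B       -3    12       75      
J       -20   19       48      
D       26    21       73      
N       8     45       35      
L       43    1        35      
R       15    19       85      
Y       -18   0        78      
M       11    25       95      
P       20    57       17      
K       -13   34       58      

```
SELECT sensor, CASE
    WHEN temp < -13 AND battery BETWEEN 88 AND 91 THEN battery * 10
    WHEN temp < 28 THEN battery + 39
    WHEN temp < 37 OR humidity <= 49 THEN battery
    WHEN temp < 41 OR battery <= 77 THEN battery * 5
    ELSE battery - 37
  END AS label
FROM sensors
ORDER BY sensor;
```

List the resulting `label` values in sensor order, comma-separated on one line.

51, 60, 58, 73, 1, 64, 84, 96, 58, 123, 123, 39

sensor=B: temp < 28 → 51
sensor=D: temp < 28 → 60
sensor=J: temp < 28 → 58
sensor=K: temp < 28 → 73
sensor=L: temp < 37 OR humidity <= 49 → 1
sensor=M: temp < 28 → 64
sensor=N: temp < 28 → 84
sensor=P: temp < 28 → 96
sensor=R: temp < 28 → 58
sensor=U: temp < 28 → 123
sensor=X: temp < 28 → 123
sensor=Y: temp < 28 → 39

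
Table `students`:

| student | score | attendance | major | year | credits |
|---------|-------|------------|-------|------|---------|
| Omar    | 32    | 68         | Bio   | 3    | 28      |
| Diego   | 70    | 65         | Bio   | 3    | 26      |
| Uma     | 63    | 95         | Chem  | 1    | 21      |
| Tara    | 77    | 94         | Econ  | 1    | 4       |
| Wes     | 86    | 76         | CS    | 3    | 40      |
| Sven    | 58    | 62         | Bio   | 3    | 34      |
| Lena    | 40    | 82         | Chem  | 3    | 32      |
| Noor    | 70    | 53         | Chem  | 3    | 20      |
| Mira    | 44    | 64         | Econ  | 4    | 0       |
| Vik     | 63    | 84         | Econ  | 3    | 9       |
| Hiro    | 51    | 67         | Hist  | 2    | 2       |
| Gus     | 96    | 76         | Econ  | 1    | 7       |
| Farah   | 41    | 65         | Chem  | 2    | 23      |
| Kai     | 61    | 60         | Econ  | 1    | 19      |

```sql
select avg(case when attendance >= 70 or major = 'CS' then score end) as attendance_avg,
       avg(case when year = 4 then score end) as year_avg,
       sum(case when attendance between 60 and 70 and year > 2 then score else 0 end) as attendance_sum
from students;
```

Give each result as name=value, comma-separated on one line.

[attendance_avg: attendance >= 70 or major = 'CS']
student=Omar: ✗
student=Diego: ✗
student=Uma: ✓ → 63
student=Tara: ✓ → 77
student=Wes: ✓ → 86
student=Sven: ✗
student=Lena: ✓ → 40
student=Noor: ✗
student=Mira: ✗
student=Vik: ✓ → 63
student=Hiro: ✗
student=Gus: ✓ → 96
student=Farah: ✗
student=Kai: ✗
attendance_avg = (63 + 77 + 86 + 40 + 63 + 96) / 6 = 70.8333333333
—
[year_avg: year = 4]
student=Omar: ✗
student=Diego: ✗
student=Uma: ✗
student=Tara: ✗
student=Wes: ✗
student=Sven: ✗
student=Lena: ✗
student=Noor: ✗
student=Mira: ✓ → 44
student=Vik: ✗
student=Hiro: ✗
student=Gus: ✗
student=Farah: ✗
student=Kai: ✗
year_avg = 44
—
[attendance_sum: attendance between 60 and 70 and year > 2]
student=Omar: ✓ → 32
student=Diego: ✓ → 70
student=Uma: ✗
student=Tara: ✗
student=Wes: ✗
student=Sven: ✓ → 58
student=Lena: ✗
student=Noor: ✗
student=Mira: ✓ → 44
student=Vik: ✗
student=Hiro: ✗
student=Gus: ✗
student=Farah: ✗
student=Kai: ✗
attendance_sum = 32 + 70 + 58 + 44 = 204

attendance_avg=70.8333333333, year_avg=44, attendance_sum=204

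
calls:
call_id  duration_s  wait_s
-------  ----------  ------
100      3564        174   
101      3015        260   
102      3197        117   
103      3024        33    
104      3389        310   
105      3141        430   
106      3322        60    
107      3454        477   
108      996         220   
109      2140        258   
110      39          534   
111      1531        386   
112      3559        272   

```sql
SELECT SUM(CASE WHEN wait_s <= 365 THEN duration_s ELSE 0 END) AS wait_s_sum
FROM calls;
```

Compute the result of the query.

call_id=100: ✓ → 3564
call_id=101: ✓ → 3015
call_id=102: ✓ → 3197
call_id=103: ✓ → 3024
call_id=104: ✓ → 3389
call_id=105: ✗
call_id=106: ✓ → 3322
call_id=107: ✗
call_id=108: ✓ → 996
call_id=109: ✓ → 2140
call_id=110: ✗
call_id=111: ✗
call_id=112: ✓ → 3559
wait_s_sum = 3564 + 3015 + 3197 + 3024 + 3389 + 3322 + 996 + 2140 + 3559 = 26206

26206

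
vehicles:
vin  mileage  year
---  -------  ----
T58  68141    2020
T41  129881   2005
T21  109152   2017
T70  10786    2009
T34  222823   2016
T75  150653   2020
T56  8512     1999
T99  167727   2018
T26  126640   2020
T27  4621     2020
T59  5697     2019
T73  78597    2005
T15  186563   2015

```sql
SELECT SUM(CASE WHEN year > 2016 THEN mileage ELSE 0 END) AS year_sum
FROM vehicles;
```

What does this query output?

vin=T58: ✓ → 68141
vin=T41: ✗
vin=T21: ✓ → 109152
vin=T70: ✗
vin=T34: ✗
vin=T75: ✓ → 150653
vin=T56: ✗
vin=T99: ✓ → 167727
vin=T26: ✓ → 126640
vin=T27: ✓ → 4621
vin=T59: ✓ → 5697
vin=T73: ✗
vin=T15: ✗
year_sum = 68141 + 109152 + 150653 + 167727 + 126640 + 4621 + 5697 = 632631

632631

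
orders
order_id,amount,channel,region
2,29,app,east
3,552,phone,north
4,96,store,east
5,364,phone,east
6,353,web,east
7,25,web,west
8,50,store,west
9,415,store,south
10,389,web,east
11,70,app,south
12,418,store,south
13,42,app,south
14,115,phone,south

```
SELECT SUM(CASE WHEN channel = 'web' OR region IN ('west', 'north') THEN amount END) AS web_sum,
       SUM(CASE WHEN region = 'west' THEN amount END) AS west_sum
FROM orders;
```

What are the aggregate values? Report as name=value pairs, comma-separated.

[web_sum: channel = 'web' OR region IN ('west', 'north')]
order_id=2: ✗
order_id=3: ✓ → 552
order_id=4: ✗
order_id=5: ✗
order_id=6: ✓ → 353
order_id=7: ✓ → 25
order_id=8: ✓ → 50
order_id=9: ✗
order_id=10: ✓ → 389
order_id=11: ✗
order_id=12: ✗
order_id=13: ✗
order_id=14: ✗
web_sum = 552 + 353 + 25 + 50 + 389 = 1369
—
[west_sum: region = 'west']
order_id=2: ✗
order_id=3: ✗
order_id=4: ✗
order_id=5: ✗
order_id=6: ✗
order_id=7: ✓ → 25
order_id=8: ✓ → 50
order_id=9: ✗
order_id=10: ✗
order_id=11: ✗
order_id=12: ✗
order_id=13: ✗
order_id=14: ✗
west_sum = 25 + 50 = 75

web_sum=1369, west_sum=75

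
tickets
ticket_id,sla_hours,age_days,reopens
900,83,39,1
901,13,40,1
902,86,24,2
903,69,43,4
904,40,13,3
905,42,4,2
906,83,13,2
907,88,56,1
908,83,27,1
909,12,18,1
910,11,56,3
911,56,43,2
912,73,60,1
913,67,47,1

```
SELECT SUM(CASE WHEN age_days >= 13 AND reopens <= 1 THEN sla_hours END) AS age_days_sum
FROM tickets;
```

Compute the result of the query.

419

ticket_id=900: ✓ → 83
ticket_id=901: ✓ → 13
ticket_id=902: ✗
ticket_id=903: ✗
ticket_id=904: ✗
ticket_id=905: ✗
ticket_id=906: ✗
ticket_id=907: ✓ → 88
ticket_id=908: ✓ → 83
ticket_id=909: ✓ → 12
ticket_id=910: ✗
ticket_id=911: ✗
ticket_id=912: ✓ → 73
ticket_id=913: ✓ → 67
age_days_sum = 83 + 13 + 88 + 83 + 12 + 73 + 67 = 419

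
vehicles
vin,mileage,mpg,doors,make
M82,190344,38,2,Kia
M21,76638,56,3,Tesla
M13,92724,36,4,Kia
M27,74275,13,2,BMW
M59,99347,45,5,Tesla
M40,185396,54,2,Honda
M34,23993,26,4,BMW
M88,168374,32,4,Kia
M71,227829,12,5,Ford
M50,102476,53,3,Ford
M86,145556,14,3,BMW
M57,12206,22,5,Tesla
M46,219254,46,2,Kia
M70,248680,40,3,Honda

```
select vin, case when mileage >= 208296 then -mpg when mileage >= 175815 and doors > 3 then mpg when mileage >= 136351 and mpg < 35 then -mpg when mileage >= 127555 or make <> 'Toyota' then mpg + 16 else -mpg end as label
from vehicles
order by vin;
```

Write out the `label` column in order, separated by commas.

52, 72, 29, 42, 70, -46, 69, 38, 61, -40, -12, 54, -14, -32

vin=M13: mileage >= 127555 or make <> 'Toyota' → 52
vin=M21: mileage >= 127555 or make <> 'Toyota' → 72
vin=M27: mileage >= 127555 or make <> 'Toyota' → 29
vin=M34: mileage >= 127555 or make <> 'Toyota' → 42
vin=M40: mileage >= 127555 or make <> 'Toyota' → 70
vin=M46: mileage >= 208296 → -46
vin=M50: mileage >= 127555 or make <> 'Toyota' → 69
vin=M57: mileage >= 127555 or make <> 'Toyota' → 38
vin=M59: mileage >= 127555 or make <> 'Toyota' → 61
vin=M70: mileage >= 208296 → -40
vin=M71: mileage >= 208296 → -12
vin=M82: mileage >= 127555 or make <> 'Toyota' → 54
vin=M86: mileage >= 136351 and mpg < 35 → -14
vin=M88: mileage >= 136351 and mpg < 35 → -32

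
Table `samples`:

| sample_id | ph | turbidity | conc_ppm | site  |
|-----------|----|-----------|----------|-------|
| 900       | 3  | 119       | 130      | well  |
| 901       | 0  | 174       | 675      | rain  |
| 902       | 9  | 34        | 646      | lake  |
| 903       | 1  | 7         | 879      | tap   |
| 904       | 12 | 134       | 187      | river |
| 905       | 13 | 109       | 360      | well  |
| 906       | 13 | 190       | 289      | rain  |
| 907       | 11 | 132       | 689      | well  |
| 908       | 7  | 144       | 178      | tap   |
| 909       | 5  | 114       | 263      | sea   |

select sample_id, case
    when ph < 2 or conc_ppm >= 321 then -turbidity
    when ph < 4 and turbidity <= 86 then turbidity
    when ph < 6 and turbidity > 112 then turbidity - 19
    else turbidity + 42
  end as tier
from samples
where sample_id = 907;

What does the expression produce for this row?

sample_id = 907: ph=11, turbidity=132, conc_ppm=689, site=well.
ph < 2 or conc_ppm >= 321 → true → -132

-132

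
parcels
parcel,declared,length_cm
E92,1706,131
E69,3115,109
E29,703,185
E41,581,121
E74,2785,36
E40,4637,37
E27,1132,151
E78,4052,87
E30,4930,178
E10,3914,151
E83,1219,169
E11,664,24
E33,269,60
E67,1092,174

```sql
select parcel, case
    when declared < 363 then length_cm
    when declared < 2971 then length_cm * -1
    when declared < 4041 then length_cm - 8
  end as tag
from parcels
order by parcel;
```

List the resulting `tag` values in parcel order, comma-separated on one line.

parcel=E10: declared < 4041 → 143
parcel=E11: declared < 2971 → -24
parcel=E27: declared < 2971 → -151
parcel=E29: declared < 2971 → -185
parcel=E30: (no match → NULL) → NULL
parcel=E33: declared < 363 → 60
parcel=E40: (no match → NULL) → NULL
parcel=E41: declared < 2971 → -121
parcel=E67: declared < 2971 → -174
parcel=E69: declared < 4041 → 101
parcel=E74: declared < 2971 → -36
parcel=E78: (no match → NULL) → NULL
parcel=E83: declared < 2971 → -169
parcel=E92: declared < 2971 → -131

143, -24, -151, -185, NULL, 60, NULL, -121, -174, 101, -36, NULL, -169, -131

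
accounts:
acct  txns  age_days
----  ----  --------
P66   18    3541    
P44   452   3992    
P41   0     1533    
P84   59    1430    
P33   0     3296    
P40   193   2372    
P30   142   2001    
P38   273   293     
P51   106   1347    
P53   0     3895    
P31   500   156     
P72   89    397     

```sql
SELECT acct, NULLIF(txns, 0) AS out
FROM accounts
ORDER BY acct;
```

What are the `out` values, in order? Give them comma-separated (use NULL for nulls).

142, 500, NULL, 273, 193, NULL, 452, 106, NULL, 18, 89, 59

acct=P30: txns=142 vs 0: differ → 142
acct=P31: txns=500 vs 0: differ → 500
acct=P33: txns=0 vs 0: equal → NULL
acct=P38: txns=273 vs 0: differ → 273
acct=P40: txns=193 vs 0: differ → 193
acct=P41: txns=0 vs 0: equal → NULL
acct=P44: txns=452 vs 0: differ → 452
acct=P51: txns=106 vs 0: differ → 106
acct=P53: txns=0 vs 0: equal → NULL
acct=P66: txns=18 vs 0: differ → 18
acct=P72: txns=89 vs 0: differ → 89
acct=P84: txns=59 vs 0: differ → 59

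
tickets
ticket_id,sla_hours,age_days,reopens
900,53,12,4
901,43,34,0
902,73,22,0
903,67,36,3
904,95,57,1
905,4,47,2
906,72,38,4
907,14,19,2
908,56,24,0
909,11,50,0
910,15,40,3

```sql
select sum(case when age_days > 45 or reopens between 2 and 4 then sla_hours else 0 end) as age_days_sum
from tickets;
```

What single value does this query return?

331

ticket_id=900: ✓ → 53
ticket_id=901: ✗
ticket_id=902: ✗
ticket_id=903: ✓ → 67
ticket_id=904: ✓ → 95
ticket_id=905: ✓ → 4
ticket_id=906: ✓ → 72
ticket_id=907: ✓ → 14
ticket_id=908: ✗
ticket_id=909: ✓ → 11
ticket_id=910: ✓ → 15
age_days_sum = 53 + 67 + 95 + 4 + 72 + 14 + 11 + 15 = 331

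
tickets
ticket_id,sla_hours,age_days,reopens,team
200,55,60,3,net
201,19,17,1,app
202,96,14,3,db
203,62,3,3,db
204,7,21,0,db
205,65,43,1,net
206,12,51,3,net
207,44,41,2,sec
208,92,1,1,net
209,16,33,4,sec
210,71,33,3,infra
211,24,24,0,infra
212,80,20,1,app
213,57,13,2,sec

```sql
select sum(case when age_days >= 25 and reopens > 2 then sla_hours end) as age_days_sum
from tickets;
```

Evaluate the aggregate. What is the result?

154

ticket_id=200: ✓ → 55
ticket_id=201: ✗
ticket_id=202: ✗
ticket_id=203: ✗
ticket_id=204: ✗
ticket_id=205: ✗
ticket_id=206: ✓ → 12
ticket_id=207: ✗
ticket_id=208: ✗
ticket_id=209: ✓ → 16
ticket_id=210: ✓ → 71
ticket_id=211: ✗
ticket_id=212: ✗
ticket_id=213: ✗
age_days_sum = 55 + 12 + 16 + 71 = 154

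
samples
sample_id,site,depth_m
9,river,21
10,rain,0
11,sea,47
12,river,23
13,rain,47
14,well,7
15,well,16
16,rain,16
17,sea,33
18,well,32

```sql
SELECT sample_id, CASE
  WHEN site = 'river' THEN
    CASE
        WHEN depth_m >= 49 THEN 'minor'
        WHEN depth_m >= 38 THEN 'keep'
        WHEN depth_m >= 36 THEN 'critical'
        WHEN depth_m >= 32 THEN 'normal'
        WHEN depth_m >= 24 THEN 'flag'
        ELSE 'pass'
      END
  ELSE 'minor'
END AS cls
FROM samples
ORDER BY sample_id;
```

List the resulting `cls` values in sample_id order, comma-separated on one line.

sample_id=9: site='river' → inner[ELSE] → pass
sample_id=10: site='rain' → outer ELSE → minor
sample_id=11: site='sea' → outer ELSE → minor
sample_id=12: site='river' → inner[ELSE] → pass
sample_id=13: site='rain' → outer ELSE → minor
sample_id=14: site='well' → outer ELSE → minor
sample_id=15: site='well' → outer ELSE → minor
sample_id=16: site='rain' → outer ELSE → minor
sample_id=17: site='sea' → outer ELSE → minor
sample_id=18: site='well' → outer ELSE → minor

pass, minor, minor, pass, minor, minor, minor, minor, minor, minor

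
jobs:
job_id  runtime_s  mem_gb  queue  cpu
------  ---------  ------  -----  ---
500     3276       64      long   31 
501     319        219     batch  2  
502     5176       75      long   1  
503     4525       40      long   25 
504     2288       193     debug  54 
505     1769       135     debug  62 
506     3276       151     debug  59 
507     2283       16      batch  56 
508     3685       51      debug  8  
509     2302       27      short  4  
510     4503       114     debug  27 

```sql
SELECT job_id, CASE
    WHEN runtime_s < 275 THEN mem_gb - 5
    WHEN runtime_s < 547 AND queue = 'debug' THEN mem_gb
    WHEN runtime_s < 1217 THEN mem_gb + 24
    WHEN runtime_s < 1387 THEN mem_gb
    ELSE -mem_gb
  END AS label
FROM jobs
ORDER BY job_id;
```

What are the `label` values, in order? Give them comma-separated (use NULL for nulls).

-64, 243, -75, -40, -193, -135, -151, -16, -51, -27, -114

job_id=500: ELSE → -64
job_id=501: runtime_s < 1217 → 243
job_id=502: ELSE → -75
job_id=503: ELSE → -40
job_id=504: ELSE → -193
job_id=505: ELSE → -135
job_id=506: ELSE → -151
job_id=507: ELSE → -16
job_id=508: ELSE → -51
job_id=509: ELSE → -27
job_id=510: ELSE → -114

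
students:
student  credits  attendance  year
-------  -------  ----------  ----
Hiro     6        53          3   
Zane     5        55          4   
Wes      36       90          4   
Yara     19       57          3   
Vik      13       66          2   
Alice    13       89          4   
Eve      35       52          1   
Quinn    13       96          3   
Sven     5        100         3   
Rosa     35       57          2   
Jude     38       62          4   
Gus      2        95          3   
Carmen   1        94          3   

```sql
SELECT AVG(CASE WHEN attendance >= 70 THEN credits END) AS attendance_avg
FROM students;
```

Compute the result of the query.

11.6666666667

student=Hiro: ✗
student=Zane: ✗
student=Wes: ✓ → 36
student=Yara: ✗
student=Vik: ✗
student=Alice: ✓ → 13
student=Eve: ✗
student=Quinn: ✓ → 13
student=Sven: ✓ → 5
student=Rosa: ✗
student=Jude: ✗
student=Gus: ✓ → 2
student=Carmen: ✓ → 1
attendance_avg = (36 + 13 + 13 + 5 + 2 + 1) / 6 = 11.6666666667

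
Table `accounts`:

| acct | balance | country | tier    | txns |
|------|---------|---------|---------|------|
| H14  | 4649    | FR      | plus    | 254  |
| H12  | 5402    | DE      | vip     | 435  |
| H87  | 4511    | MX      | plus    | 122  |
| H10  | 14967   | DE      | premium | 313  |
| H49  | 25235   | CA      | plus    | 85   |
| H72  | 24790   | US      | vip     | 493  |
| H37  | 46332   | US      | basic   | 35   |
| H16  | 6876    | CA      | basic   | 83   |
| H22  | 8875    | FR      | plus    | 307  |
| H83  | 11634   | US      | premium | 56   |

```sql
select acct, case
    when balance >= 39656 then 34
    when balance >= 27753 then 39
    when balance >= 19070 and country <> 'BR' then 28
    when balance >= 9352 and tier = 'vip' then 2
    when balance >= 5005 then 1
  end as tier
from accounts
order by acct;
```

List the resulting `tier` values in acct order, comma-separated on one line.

1, 1, NULL, 1, 1, 34, 28, 28, 1, NULL

acct=H10: balance >= 5005 → 1
acct=H12: balance >= 5005 → 1
acct=H14: (no match → NULL) → NULL
acct=H16: balance >= 5005 → 1
acct=H22: balance >= 5005 → 1
acct=H37: balance >= 39656 → 34
acct=H49: balance >= 19070 and country <> 'BR' → 28
acct=H72: balance >= 19070 and country <> 'BR' → 28
acct=H83: balance >= 5005 → 1
acct=H87: (no match → NULL) → NULL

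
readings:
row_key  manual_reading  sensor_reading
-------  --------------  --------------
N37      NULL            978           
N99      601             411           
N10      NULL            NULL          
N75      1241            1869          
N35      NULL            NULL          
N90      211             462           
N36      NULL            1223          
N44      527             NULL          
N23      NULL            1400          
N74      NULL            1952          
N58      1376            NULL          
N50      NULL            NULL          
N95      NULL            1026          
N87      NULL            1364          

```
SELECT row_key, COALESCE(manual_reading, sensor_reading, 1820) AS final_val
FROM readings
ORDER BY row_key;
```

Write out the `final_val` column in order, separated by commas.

1820, 1400, 1820, 1223, 978, 527, 1820, 1376, 1952, 1241, 1364, 211, 1026, 601

row_key=N10: manual_reading=NULL, sensor_reading=NULL, → literal 1820 → 1820
row_key=N23: manual_reading=NULL, sensor_reading=1400 → 1400
row_key=N35: manual_reading=NULL, sensor_reading=NULL, → literal 1820 → 1820
row_key=N36: manual_reading=NULL, sensor_reading=1223 → 1223
row_key=N37: manual_reading=NULL, sensor_reading=978 → 978
row_key=N44: manual_reading=527 → 527
row_key=N50: manual_reading=NULL, sensor_reading=NULL, → literal 1820 → 1820
row_key=N58: manual_reading=1376 → 1376
row_key=N74: manual_reading=NULL, sensor_reading=1952 → 1952
row_key=N75: manual_reading=1241 → 1241
row_key=N87: manual_reading=NULL, sensor_reading=1364 → 1364
row_key=N90: manual_reading=211 → 211
row_key=N95: manual_reading=NULL, sensor_reading=1026 → 1026
row_key=N99: manual_reading=601 → 601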